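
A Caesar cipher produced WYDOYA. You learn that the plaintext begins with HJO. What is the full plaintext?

From the crib: W(22)−H(7)=15, so the shift is 15.
Subtract 15 from each ciphertext letter:
W(22): 22−15=7 → H
Y(24): 24−15=9 → J
D(3): 3−15=-12≡14 → O
O(14): 14−15=-1≡25 → Z
Y(24): 24−15=9 → J
A(0): 0−15=-15≡11 → L

HJOZJL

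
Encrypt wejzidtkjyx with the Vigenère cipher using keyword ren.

Repeat the key across the message: renrenrenre
w(22)+r(17): 39≡13 → n
e(4)+e(4): 8 → i
j(9)+n(13): 22 → w
z(25)+r(17): 42≡16 → q
i(8)+e(4): 12 → m
d(3)+n(13): 16 → q
t(19)+r(17): 36≡10 → k
k(10)+e(4): 14 → o
j(9)+n(13): 22 → w
y(24)+r(17): 41≡15 → p
x(23)+e(4): 27≡1 → b

niwqmqkowpb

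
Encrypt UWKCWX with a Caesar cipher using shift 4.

U(20): 20+4=24 → Y
W(22): 22+4=26≡0 → A
K(10): 10+4=14 → O
C(2): 2+4=6 → G
W(22): 22+4=26≡0 → A
X(23): 23+4=27≡1 → B

YAOGAB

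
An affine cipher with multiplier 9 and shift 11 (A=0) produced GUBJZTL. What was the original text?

The inverse of 9 mod 26 is 3, since 9·3=27≡1. Apply D(y)=3·(y−11) mod 26:
G(6): 3·(6−11)=-15≡11 → L
U(20): 3·(20−11)=27≡1 → B
B(1): 3·(1−11)=-30≡22 → W
J(9): 3·(9−11)=-6≡20 → U
Z(25): 3·(25−11)=42≡16 → Q
T(19): 3·(19−11)=24 → Y
L(11): 3·(11−11)=0 → A

LBWUQYA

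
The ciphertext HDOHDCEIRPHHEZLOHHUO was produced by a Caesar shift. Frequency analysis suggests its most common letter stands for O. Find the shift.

The most frequent ciphertext letter is H (appears 6 times).
H is position 7; O is position 14.
Shift = -7≡19.

19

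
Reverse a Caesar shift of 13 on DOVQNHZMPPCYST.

QBIDAUMZCCPLFG

D(3): 3−13=-10≡16 → Q
O(14): 14−13=1 → B
V(21): 21−13=8 → I
Q(16): 16−13=3 → D
N(13): 13−13=0 → A
H(7): 7−13=-6≡20 → U
Z(25): 25−13=12 → M
M(12): 12−13=-1≡25 → Z
P(15): 15−13=2 → C
P(15): 15−13=2 → C
C(2): 2−13=-11≡15 → P
Y(24): 24−13=11 → L
S(18): 18−13=5 → F
T(19): 19−13=6 → G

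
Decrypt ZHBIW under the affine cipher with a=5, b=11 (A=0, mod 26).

The inverse of 5 mod 26 is 21, since 5·21=105≡1. Apply D(y)=21·(y−11) mod 26:
Z(25): 21·(25−11)=294≡8 → I
H(7): 21·(7−11)=-84≡20 → U
B(1): 21·(1−11)=-210≡24 → Y
I(8): 21·(8−11)=-63≡15 → P
W(22): 21·(22−11)=231≡23 → X

IUYPX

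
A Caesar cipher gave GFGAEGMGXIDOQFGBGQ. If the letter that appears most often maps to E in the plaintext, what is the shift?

The most frequent ciphertext letter is G (appears 6 times).
G is position 6; E is position 4.
Shift = 2.

2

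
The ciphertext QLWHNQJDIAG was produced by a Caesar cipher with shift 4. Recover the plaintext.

MHSDJMFZEWC

Q(16): 16−4=12 → M
L(11): 11−4=7 → H
W(22): 22−4=18 → S
H(7): 7−4=3 → D
N(13): 13−4=9 → J
Q(16): 16−4=12 → M
J(9): 9−4=5 → F
D(3): 3−4=-1≡25 → Z
I(8): 8−4=4 → E
A(0): 0−4=-4≡22 → W
G(6): 6−4=2 → C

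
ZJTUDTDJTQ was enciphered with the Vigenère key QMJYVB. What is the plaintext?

Repeat the key across the ciphertext: QMJYVBQMJY
Z(25)−Q(16): 9 → J
J(9)−M(12): -3≡23 → X
T(19)−J(9): 10 → K
U(20)−Y(24): -4≡22 → W
D(3)−V(21): -18≡8 → I
T(19)−B(1): 18 → S
D(3)−Q(16): -13≡13 → N
J(9)−M(12): -3≡23 → X
T(19)−J(9): 10 → K
Q(16)−Y(24): -8≡18 → S

JXKWISNXKS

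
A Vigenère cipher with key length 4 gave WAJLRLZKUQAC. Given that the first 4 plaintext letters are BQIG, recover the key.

VKBF

Subtract each crib letter from the matching ciphertext letter (mod 26):
W(22)−B(1)=21 → V
A(0)−Q(16)=-16≡10 → K
J(9)−I(8)=1 → B
L(11)−G(6)=5 → F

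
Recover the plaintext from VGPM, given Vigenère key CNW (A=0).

TTTK

Repeat the key across the ciphertext: CNWC
V(21)−C(2): 19 → T
G(6)−N(13): -7≡19 → T
P(15)−W(22): -7≡19 → T
M(12)−C(2): 10 → K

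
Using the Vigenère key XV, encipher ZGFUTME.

WBCPQHB

Repeat the key across the message: XVXVXVX
Z(25)+X(23): 48≡22 → W
G(6)+V(21): 27≡1 → B
F(5)+X(23): 28≡2 → C
U(20)+V(21): 41≡15 → P
T(19)+X(23): 42≡16 → Q
M(12)+V(21): 33≡7 → H
E(4)+X(23): 27≡1 → B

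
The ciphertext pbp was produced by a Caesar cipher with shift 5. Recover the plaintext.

p(15): 15−5=10 → k
b(1): 1−5=-4≡22 → w
p(15): 15−5=10 → k

kwk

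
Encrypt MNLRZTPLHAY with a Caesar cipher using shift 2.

OPNTBVRNJCA

M(12): 12+2=14 → O
N(13): 13+2=15 → P
L(11): 11+2=13 → N
R(17): 17+2=19 → T
Z(25): 25+2=27≡1 → B
T(19): 19+2=21 → V
P(15): 15+2=17 → R
L(11): 11+2=13 → N
H(7): 7+2=9 → J
A(0): 0+2=2 → C
Y(24): 24+2=26≡0 → A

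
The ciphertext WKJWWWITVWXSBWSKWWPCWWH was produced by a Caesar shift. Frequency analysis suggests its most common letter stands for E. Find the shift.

The most frequent ciphertext letter is W (appears 10 times).
W is position 22; E is position 4.
Shift = 18.

18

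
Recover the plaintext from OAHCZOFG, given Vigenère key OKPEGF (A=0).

AQSYTJRW

Repeat the key across the ciphertext: OKPEGFOK
O(14)−O(14): 0 → A
A(0)−K(10): -10≡16 → Q
H(7)−P(15): -8≡18 → S
C(2)−E(4): -2≡24 → Y
Z(25)−G(6): 19 → T
O(14)−F(5): 9 → J
F(5)−O(14): -9≡17 → R
G(6)−K(10): -4≡22 → W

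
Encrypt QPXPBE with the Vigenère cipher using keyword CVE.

SKBRWI

Repeat the key across the message: CVECVE
Q(16)+C(2): 18 → S
P(15)+V(21): 36≡10 → K
X(23)+E(4): 27≡1 → B
P(15)+C(2): 17 → R
B(1)+V(21): 22 → W
E(4)+E(4): 8 → I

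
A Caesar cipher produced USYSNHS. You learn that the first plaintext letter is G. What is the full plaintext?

GEKEZTE

From the crib: U(20)−G(6)=14, so the shift is 14.
Subtract 14 from each ciphertext letter:
U(20): 20−14=6 → G
S(18): 18−14=4 → E
Y(24): 24−14=10 → K
S(18): 18−14=4 → E
N(13): 13−14=-1≡25 → Z
H(7): 7−14=-7≡19 → T
S(18): 18−14=4 → E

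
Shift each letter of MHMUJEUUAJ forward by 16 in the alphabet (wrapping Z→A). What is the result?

CXCKZUKKQZ

M(12): 12+16=28≡2 → C
H(7): 7+16=23 → X
M(12): 12+16=28≡2 → C
U(20): 20+16=36≡10 → K
J(9): 9+16=25 → Z
E(4): 4+16=20 → U
U(20): 20+16=36≡10 → K
U(20): 20+16=36≡10 → K
A(0): 0+16=16 → Q
J(9): 9+16=25 → Z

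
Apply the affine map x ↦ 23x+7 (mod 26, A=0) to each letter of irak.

jihd

i(8): 23·8+7=191≡9 → j
r(17): 23·17+7=398≡8 → i
a(0): 23·0+7=7 → h
k(10): 23·10+7=237≡3 → d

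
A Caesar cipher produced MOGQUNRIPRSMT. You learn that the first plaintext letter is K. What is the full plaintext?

KMEOSLPGNPQKR

From the crib: M(12)−K(10)=2, so the shift is 2.
Subtract 2 from each ciphertext letter:
M(12): 12−2=10 → K
O(14): 14−2=12 → M
G(6): 6−2=4 → E
Q(16): 16−2=14 → O
U(20): 20−2=18 → S
N(13): 13−2=11 → L
R(17): 17−2=15 → P
I(8): 8−2=6 → G
P(15): 15−2=13 → N
R(17): 17−2=15 → P
S(18): 18−2=16 → Q
M(12): 12−2=10 → K
T(19): 19−2=17 → R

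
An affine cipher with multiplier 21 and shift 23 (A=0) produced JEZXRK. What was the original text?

IJKAWN

The inverse of 21 mod 26 is 5, since 21·5=105≡1. Apply D(y)=5·(y−23) mod 26:
J(9): 5·(9−23)=-70≡8 → I
E(4): 5·(4−23)=-95≡9 → J
Z(25): 5·(25−23)=10 → K
X(23): 5·(23−23)=0 → A
R(17): 5·(17−23)=-30≡22 → W
K(10): 5·(10−23)=-65≡13 → N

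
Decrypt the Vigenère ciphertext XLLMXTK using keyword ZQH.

Repeat the key across the ciphertext: ZQHZQHZ
X(23)−Z(25): -2≡24 → Y
L(11)−Q(16): -5≡21 → V
L(11)−H(7): 4 → E
M(12)−Z(25): -13≡13 → N
X(23)−Q(16): 7 → H
T(19)−H(7): 12 → M
K(10)−Z(25): -15≡11 → L

YVENHML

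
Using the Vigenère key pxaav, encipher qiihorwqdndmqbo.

Repeat the key across the message: pxaavpxaavpxaav
q(16)+p(15): 31≡5 → f
i(8)+x(23): 31≡5 → f
i(8)+a(0): 8 → i
h(7)+a(0): 7 → h
o(14)+v(21): 35≡9 → j
r(17)+p(15): 32≡6 → g
w(22)+x(23): 45≡19 → t
q(16)+a(0): 16 → q
d(3)+a(0): 3 → d
n(13)+v(21): 34≡8 → i
d(3)+p(15): 18 → s
m(12)+x(23): 35≡9 → j
q(16)+a(0): 16 → q
b(1)+a(0): 1 → b
o(14)+v(21): 35≡9 → j

ffihjgtqdisjqbj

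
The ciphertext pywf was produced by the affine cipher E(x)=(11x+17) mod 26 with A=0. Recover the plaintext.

The inverse of 11 mod 26 is 19, since 11·19=209≡1. Apply D(y)=19·(y−17) mod 26:
p(15): 19·(15−17)=-38≡14 → o
y(24): 19·(24−17)=133≡3 → d
w(22): 19·(22−17)=95≡17 → r
f(5): 19·(5−17)=-228≡6 → g

odrg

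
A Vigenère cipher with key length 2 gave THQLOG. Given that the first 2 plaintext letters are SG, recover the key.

Subtract each crib letter from the matching ciphertext letter (mod 26):
T(19)−S(18)=1 → B
H(7)−G(6)=1 → B

BB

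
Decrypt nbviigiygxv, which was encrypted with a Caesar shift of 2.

n(13): 13−2=11 → l
b(1): 1−2=-1≡25 → z
v(21): 21−2=19 → t
i(8): 8−2=6 → g
i(8): 8−2=6 → g
g(6): 6−2=4 → e
i(8): 8−2=6 → g
y(24): 24−2=22 → w
g(6): 6−2=4 → e
x(23): 23−2=21 → v
v(21): 21−2=19 → t

lztggegwevt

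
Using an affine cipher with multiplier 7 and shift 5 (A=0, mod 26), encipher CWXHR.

C(2): 7·2+5=19 → T
W(22): 7·22+5=159≡3 → D
X(23): 7·23+5=166≡10 → K
H(7): 7·7+5=54≡2 → C
R(17): 7·17+5=124≡20 → U

TDKCU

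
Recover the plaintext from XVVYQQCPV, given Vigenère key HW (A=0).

Repeat the key across the ciphertext: HWHWHWHWH
X(23)−H(7): 16 → Q
V(21)−W(22): -1≡25 → Z
V(21)−H(7): 14 → O
Y(24)−W(22): 2 → C
Q(16)−H(7): 9 → J
Q(16)−W(22): -6≡20 → U
C(2)−H(7): -5≡21 → V
P(15)−W(22): -7≡19 → T
V(21)−H(7): 14 → O

QZOCJUVTO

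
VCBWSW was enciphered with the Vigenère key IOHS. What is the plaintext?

Repeat the key across the ciphertext: IOHSIO
V(21)−I(8): 13 → N
C(2)−O(14): -12≡14 → O
B(1)−H(7): -6≡20 → U
W(22)−S(18): 4 → E
S(18)−I(8): 10 → K
W(22)−O(14): 8 → I

NOUEKI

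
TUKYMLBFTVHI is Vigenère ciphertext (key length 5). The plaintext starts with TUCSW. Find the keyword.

Subtract each crib letter from the matching ciphertext letter (mod 26):
T(19)−T(19)=0 → A
U(20)−U(20)=0 → A
K(10)−C(2)=8 → I
Y(24)−S(18)=6 → G
M(12)−W(22)=-10≡16 → Q

AAIGQ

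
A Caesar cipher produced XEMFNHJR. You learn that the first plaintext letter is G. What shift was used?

17

From the crib: X(23)−G(6)=17, so the shift is 17.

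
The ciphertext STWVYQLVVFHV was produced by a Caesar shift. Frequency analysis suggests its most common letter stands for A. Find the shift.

The most frequent ciphertext letter is V (appears 4 times).
V is position 21; A is position 0.
Shift = 21.

21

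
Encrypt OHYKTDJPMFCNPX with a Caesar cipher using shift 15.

O(14): 14+15=29≡3 → D
H(7): 7+15=22 → W
Y(24): 24+15=39≡13 → N
K(10): 10+15=25 → Z
T(19): 19+15=34≡8 → I
D(3): 3+15=18 → S
J(9): 9+15=24 → Y
P(15): 15+15=30≡4 → E
M(12): 12+15=27≡1 → B
F(5): 5+15=20 → U
C(2): 2+15=17 → R
N(13): 13+15=28≡2 → C
P(15): 15+15=30≡4 → E
X(23): 23+15=38≡12 → M

DWNZISYEBURCEM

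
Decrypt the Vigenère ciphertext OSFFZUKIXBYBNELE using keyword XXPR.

RVQOCXVRAEJKQHWN

Repeat the key across the ciphertext: XXPRXXPRXXPRXXPR
O(14)−X(23): -9≡17 → R
S(18)−X(23): -5≡21 → V
F(5)−P(15): -10≡16 → Q
F(5)−R(17): -12≡14 → O
Z(25)−X(23): 2 → C
U(20)−X(23): -3≡23 → X
K(10)−P(15): -5≡21 → V
I(8)−R(17): -9≡17 → R
X(23)−X(23): 0 → A
B(1)−X(23): -22≡4 → E
Y(24)−P(15): 9 → J
B(1)−R(17): -16≡10 → K
N(13)−X(23): -10≡16 → Q
E(4)−X(23): -19≡7 → H
L(11)−P(15): -4≡22 → W
E(4)−R(17): -13≡13 → N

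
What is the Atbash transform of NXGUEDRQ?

MCTFVWIJ

N(13) → M(12)
X(23) → C(2)
G(6) → T(19)
U(20) → F(5)
E(4) → V(21)
D(3) → W(22)
R(17) → I(8)
Q(16) → J(9)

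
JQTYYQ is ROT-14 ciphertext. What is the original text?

VCFKKC

J(9): 9−14=-5≡21 → V
Q(16): 16−14=2 → C
T(19): 19−14=5 → F
Y(24): 24−14=10 → K
Y(24): 24−14=10 → K
Q(16): 16−14=2 → C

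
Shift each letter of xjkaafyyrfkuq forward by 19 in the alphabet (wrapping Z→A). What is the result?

qcdttyrrkydnj

x(23): 23+19=42≡16 → q
j(9): 9+19=28≡2 → c
k(10): 10+19=29≡3 → d
a(0): 0+19=19 → t
a(0): 0+19=19 → t
f(5): 5+19=24 → y
y(24): 24+19=43≡17 → r
y(24): 24+19=43≡17 → r
r(17): 17+19=36≡10 → k
f(5): 5+19=24 → y
k(10): 10+19=29≡3 → d
u(20): 20+19=39≡13 → n
q(16): 16+19=35≡9 → j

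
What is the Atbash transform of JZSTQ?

J(9) → Q(16)
Z(25) → A(0)
S(18) → H(7)
T(19) → G(6)
Q(16) → J(9)

QAHGJ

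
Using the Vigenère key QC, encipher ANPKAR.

QPFMQT

Repeat the key across the message: QCQCQC
A(0)+Q(16): 16 → Q
N(13)+C(2): 15 → P
P(15)+Q(16): 31≡5 → F
K(10)+C(2): 12 → M
A(0)+Q(16): 16 → Q
R(17)+C(2): 19 → T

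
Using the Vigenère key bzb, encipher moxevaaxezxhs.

nnyfubbwfawit

Repeat the key across the message: bzbbzbbzbbzbb
m(12)+b(1): 13 → n
o(14)+z(25): 39≡13 → n
x(23)+b(1): 24 → y
e(4)+b(1): 5 → f
v(21)+z(25): 46≡20 → u
a(0)+b(1): 1 → b
a(0)+b(1): 1 → b
x(23)+z(25): 48≡22 → w
e(4)+b(1): 5 → f
z(25)+b(1): 26≡0 → a
x(23)+z(25): 48≡22 → w
h(7)+b(1): 8 → i
s(18)+b(1): 19 → t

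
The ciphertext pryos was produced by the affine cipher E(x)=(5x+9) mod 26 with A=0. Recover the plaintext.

wmdbh

The inverse of 5 mod 26 is 21, since 5·21=105≡1. Apply D(y)=21·(y−9) mod 26:
p(15): 21·(15−9)=126≡22 → w
r(17): 21·(17−9)=168≡12 → m
y(24): 21·(24−9)=315≡3 → d
o(14): 21·(14−9)=105≡1 → b
s(18): 21·(18−9)=189≡7 → h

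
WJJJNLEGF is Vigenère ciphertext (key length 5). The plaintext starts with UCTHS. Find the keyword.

Subtract each crib letter from the matching ciphertext letter (mod 26):
W(22)−U(20)=2 → C
J(9)−C(2)=7 → H
J(9)−T(19)=-10≡16 → Q
J(9)−H(7)=2 → C
N(13)−S(18)=-5≡21 → V

CHQCV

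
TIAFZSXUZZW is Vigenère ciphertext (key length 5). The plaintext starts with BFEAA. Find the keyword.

SDWFZ

Subtract each crib letter from the matching ciphertext letter (mod 26):
T(19)−B(1)=18 → S
I(8)−F(5)=3 → D
A(0)−E(4)=-4≡22 → W
F(5)−A(0)=5 → F
Z(25)−A(0)=25 → Z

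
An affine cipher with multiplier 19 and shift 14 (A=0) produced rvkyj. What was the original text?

The inverse of 19 mod 26 is 11, since 19·11=209≡1. Apply D(y)=11·(y−14) mod 26:
r(17): 11·(17−14)=33≡7 → h
v(21): 11·(21−14)=77≡25 → z
k(10): 11·(10−14)=-44≡8 → i
y(24): 11·(24−14)=110≡6 → g
j(9): 11·(9−14)=-55≡23 → x

hzigx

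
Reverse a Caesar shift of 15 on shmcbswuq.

s(18): 18−15=3 → d
h(7): 7−15=-8≡18 → s
m(12): 12−15=-3≡23 → x
c(2): 2−15=-13≡13 → n
b(1): 1−15=-14≡12 → m
s(18): 18−15=3 → d
w(22): 22−15=7 → h
u(20): 20−15=5 → f
q(16): 16−15=1 → b

dsxnmdhfb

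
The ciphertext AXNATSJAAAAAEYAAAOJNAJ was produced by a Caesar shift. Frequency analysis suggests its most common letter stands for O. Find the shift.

The most frequent ciphertext letter is A (appears 11 times).
A is position 0; O is position 14.
Shift = -14≡12.

12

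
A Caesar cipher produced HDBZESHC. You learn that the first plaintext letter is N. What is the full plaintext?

NJHFKYNI

From the crib: H(7)−N(13)=-6≡20, so the shift is 20.
Subtract 20 from each ciphertext letter:
H(7): 7−20=-13≡13 → N
D(3): 3−20=-17≡9 → J
B(1): 1−20=-19≡7 → H
Z(25): 25−20=5 → F
E(4): 4−20=-16≡10 → K
S(18): 18−20=-2≡24 → Y
H(7): 7−20=-13≡13 → N
C(2): 2−20=-18≡8 → I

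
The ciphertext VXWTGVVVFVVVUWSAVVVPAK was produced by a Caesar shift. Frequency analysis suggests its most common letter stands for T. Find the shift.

The most frequent ciphertext letter is V (appears 10 times).
V is position 21; T is position 19.
Shift = 2.

2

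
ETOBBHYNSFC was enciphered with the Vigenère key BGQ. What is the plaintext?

DNYAVRXHCEW

Repeat the key across the ciphertext: BGQBGQBGQBG
E(4)−B(1): 3 → D
T(19)−G(6): 13 → N
O(14)−Q(16): -2≡24 → Y
B(1)−B(1): 0 → A
B(1)−G(6): -5≡21 → V
H(7)−Q(16): -9≡17 → R
Y(24)−B(1): 23 → X
N(13)−G(6): 7 → H
S(18)−Q(16): 2 → C
F(5)−B(1): 4 → E
C(2)−G(6): -4≡22 → W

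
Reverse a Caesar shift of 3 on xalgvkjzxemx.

x(23): 23−3=20 → u
a(0): 0−3=-3≡23 → x
l(11): 11−3=8 → i
g(6): 6−3=3 → d
v(21): 21−3=18 → s
k(10): 10−3=7 → h
j(9): 9−3=6 → g
z(25): 25−3=22 → w
x(23): 23−3=20 → u
e(4): 4−3=1 → b
m(12): 12−3=9 → j
x(23): 23−3=20 → u

uxidshgwubju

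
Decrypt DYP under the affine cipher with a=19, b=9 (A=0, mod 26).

MJO

The inverse of 19 mod 26 is 11, since 19·11=209≡1. Apply D(y)=11·(y−9) mod 26:
D(3): 11·(3−9)=-66≡12 → M
Y(24): 11·(24−9)=165≡9 → J
P(15): 11·(15−9)=66≡14 → O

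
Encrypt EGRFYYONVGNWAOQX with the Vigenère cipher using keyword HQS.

LWJMOQVDNNDOHEIE

Repeat the key across the message: HQSHQSHQSHQSHQSH
E(4)+H(7): 11 → L
G(6)+Q(16): 22 → W
R(17)+S(18): 35≡9 → J
F(5)+H(7): 12 → M
Y(24)+Q(16): 40≡14 → O
Y(24)+S(18): 42≡16 → Q
O(14)+H(7): 21 → V
N(13)+Q(16): 29≡3 → D
V(21)+S(18): 39≡13 → N
G(6)+H(7): 13 → N
N(13)+Q(16): 29≡3 → D
W(22)+S(18): 40≡14 → O
A(0)+H(7): 7 → H
O(14)+Q(16): 30≡4 → E
Q(16)+S(18): 34≡8 → I
X(23)+H(7): 30≡4 → E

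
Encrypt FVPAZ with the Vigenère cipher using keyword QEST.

VZHTP

Repeat the key across the message: QESTQ
F(5)+Q(16): 21 → V
V(21)+E(4): 25 → Z
P(15)+S(18): 33≡7 → H
A(0)+T(19): 19 → T
Z(25)+Q(16): 41≡15 → P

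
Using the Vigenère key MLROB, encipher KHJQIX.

WSAEJJ

Repeat the key across the message: MLROBM
K(10)+M(12): 22 → W
H(7)+L(11): 18 → S
J(9)+R(17): 26≡0 → A
Q(16)+O(14): 30≡4 → E
I(8)+B(1): 9 → J
X(23)+M(12): 35≡9 → J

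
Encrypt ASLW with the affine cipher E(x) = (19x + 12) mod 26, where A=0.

A(0): 19·0+12=12 → M
S(18): 19·18+12=354≡16 → Q
L(11): 19·11+12=221≡13 → N
W(22): 19·22+12=430≡14 → O

MQNO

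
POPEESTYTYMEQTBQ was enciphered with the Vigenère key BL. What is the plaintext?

Repeat the key across the ciphertext: BLBLBLBLBLBLBLBL
P(15)−B(1): 14 → O
O(14)−L(11): 3 → D
P(15)−B(1): 14 → O
E(4)−L(11): -7≡19 → T
E(4)−B(1): 3 → D
S(18)−L(11): 7 → H
T(19)−B(1): 18 → S
Y(24)−L(11): 13 → N
T(19)−B(1): 18 → S
Y(24)−L(11): 13 → N
M(12)−B(1): 11 → L
E(4)−L(11): -7≡19 → T
Q(16)−B(1): 15 → P
T(19)−L(11): 8 → I
B(1)−B(1): 0 → A
Q(16)−L(11): 5 → F

ODOTDHSNSNLTPIAF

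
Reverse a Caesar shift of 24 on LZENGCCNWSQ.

L(11): 11−24=-13≡13 → N
Z(25): 25−24=1 → B
E(4): 4−24=-20≡6 → G
N(13): 13−24=-11≡15 → P
G(6): 6−24=-18≡8 → I
C(2): 2−24=-22≡4 → E
C(2): 2−24=-22≡4 → E
N(13): 13−24=-11≡15 → P
W(22): 22−24=-2≡24 → Y
S(18): 18−24=-6≡20 → U
Q(16): 16−24=-8≡18 → S

NBGPIEEPYUS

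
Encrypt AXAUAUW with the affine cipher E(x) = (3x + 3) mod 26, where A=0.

DUDLDLR

A(0): 3·0+3=3 → D
X(23): 3·23+3=72≡20 → U
A(0): 3·0+3=3 → D
U(20): 3·20+3=63≡11 → L
A(0): 3·0+3=3 → D
U(20): 3·20+3=63≡11 → L
W(22): 3·22+3=69≡17 → R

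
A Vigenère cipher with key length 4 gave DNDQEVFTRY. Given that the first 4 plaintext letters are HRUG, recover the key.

WWJK

Subtract each crib letter from the matching ciphertext letter (mod 26):
D(3)−H(7)=-4≡22 → W
N(13)−R(17)=-4≡22 → W
D(3)−U(20)=-17≡9 → J
Q(16)−G(6)=10 → K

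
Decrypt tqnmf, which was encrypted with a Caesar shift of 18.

t(19): 19−18=1 → b
q(16): 16−18=-2≡24 → y
n(13): 13−18=-5≡21 → v
m(12): 12−18=-6≡20 → u
f(5): 5−18=-13≡13 → n

byvun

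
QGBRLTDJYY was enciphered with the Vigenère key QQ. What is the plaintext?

Repeat the key across the ciphertext: QQQQQQQQQQ
Q(16)−Q(16): 0 → A
G(6)−Q(16): -10≡16 → Q
B(1)−Q(16): -15≡11 → L
R(17)−Q(16): 1 → B
L(11)−Q(16): -5≡21 → V
T(19)−Q(16): 3 → D
D(3)−Q(16): -13≡13 → N
J(9)−Q(16): -7≡19 → T
Y(24)−Q(16): 8 → I
Y(24)−Q(16): 8 → I

AQLBVDNTII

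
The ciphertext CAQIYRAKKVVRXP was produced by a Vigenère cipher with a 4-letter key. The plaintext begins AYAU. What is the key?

CCQO

Subtract each crib letter from the matching ciphertext letter (mod 26):
C(2)−A(0)=2 → C
A(0)−Y(24)=-24≡2 → C
Q(16)−A(0)=16 → Q
I(8)−U(20)=-12≡14 → O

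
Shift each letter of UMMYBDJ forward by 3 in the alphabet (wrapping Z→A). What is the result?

XPPBEGM

U(20): 20+3=23 → X
M(12): 12+3=15 → P
M(12): 12+3=15 → P
Y(24): 24+3=27≡1 → B
B(1): 1+3=4 → E
D(3): 3+3=6 → G
J(9): 9+3=12 → M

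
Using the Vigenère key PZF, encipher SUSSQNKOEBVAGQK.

Repeat the key across the message: PZFPZFPZFPZFPZF
S(18)+P(15): 33≡7 → H
U(20)+Z(25): 45≡19 → T
S(18)+F(5): 23 → X
S(18)+P(15): 33≡7 → H
Q(16)+Z(25): 41≡15 → P
N(13)+F(5): 18 → S
K(10)+P(15): 25 → Z
O(14)+Z(25): 39≡13 → N
E(4)+F(5): 9 → J
B(1)+P(15): 16 → Q
V(21)+Z(25): 46≡20 → U
A(0)+F(5): 5 → F
G(6)+P(15): 21 → V
Q(16)+Z(25): 41≡15 → P
K(10)+F(5): 15 → P

HTXHPSZNJQUFVPP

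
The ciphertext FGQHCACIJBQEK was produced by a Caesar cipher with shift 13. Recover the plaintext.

STDUPNPVWODRX

F(5): 5−13=-8≡18 → S
G(6): 6−13=-7≡19 → T
Q(16): 16−13=3 → D
H(7): 7−13=-6≡20 → U
C(2): 2−13=-11≡15 → P
A(0): 0−13=-13≡13 → N
C(2): 2−13=-11≡15 → P
I(8): 8−13=-5≡21 → V
J(9): 9−13=-4≡22 → W
B(1): 1−13=-12≡14 → O
Q(16): 16−13=3 → D
E(4): 4−13=-9≡17 → R
K(10): 10−13=-3≡23 → X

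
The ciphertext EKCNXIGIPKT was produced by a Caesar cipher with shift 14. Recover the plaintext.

QWOZJUSUBWF

E(4): 4−14=-10≡16 → Q
K(10): 10−14=-4≡22 → W
C(2): 2−14=-12≡14 → O
N(13): 13−14=-1≡25 → Z
X(23): 23−14=9 → J
I(8): 8−14=-6≡20 → U
G(6): 6−14=-8≡18 → S
I(8): 8−14=-6≡20 → U
P(15): 15−14=1 → B
K(10): 10−14=-4≡22 → W
T(19): 19−14=5 → F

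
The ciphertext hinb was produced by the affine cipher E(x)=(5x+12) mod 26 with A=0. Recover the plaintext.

zuvd

The inverse of 5 mod 26 is 21, since 5·21=105≡1. Apply D(y)=21·(y−12) mod 26:
h(7): 21·(7−12)=-105≡25 → z
i(8): 21·(8−12)=-84≡20 → u
n(13): 21·(13−12)=21 → v
b(1): 21·(1−12)=-231≡3 → d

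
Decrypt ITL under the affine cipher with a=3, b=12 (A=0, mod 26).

QLR

The inverse of 3 mod 26 is 9, since 3·9=27≡1. Apply D(y)=9·(y−12) mod 26:
I(8): 9·(8−12)=-36≡16 → Q
T(19): 9·(19−12)=63≡11 → L
L(11): 9·(11−12)=-9≡17 → R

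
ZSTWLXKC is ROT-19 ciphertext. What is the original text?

Z(25): 25−19=6 → G
S(18): 18−19=-1≡25 → Z
T(19): 19−19=0 → A
W(22): 22−19=3 → D
L(11): 11−19=-8≡18 → S
X(23): 23−19=4 → E
K(10): 10−19=-9≡17 → R
C(2): 2−19=-17≡9 → J

GZADSERJ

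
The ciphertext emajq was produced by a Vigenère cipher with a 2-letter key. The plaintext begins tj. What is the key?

Subtract each crib letter from the matching ciphertext letter (mod 26):
e(4)−t(19)=-15≡11 → l
m(12)−j(9)=3 → d

ld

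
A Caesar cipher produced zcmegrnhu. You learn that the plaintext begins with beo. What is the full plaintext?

From the crib: z(25)−b(1)=24, so the shift is 24.
Subtract 24 from each ciphertext letter:
z(25): 25−24=1 → b
c(2): 2−24=-22≡4 → e
m(12): 12−24=-12≡14 → o
e(4): 4−24=-20≡6 → g
g(6): 6−24=-18≡8 → i
r(17): 17−24=-7≡19 → t
n(13): 13−24=-11≡15 → p
h(7): 7−24=-17≡9 → j
u(20): 20−24=-4≡22 → w

beogitpjw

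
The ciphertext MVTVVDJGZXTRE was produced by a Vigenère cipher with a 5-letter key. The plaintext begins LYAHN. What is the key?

BXTOI

Subtract each crib letter from the matching ciphertext letter (mod 26):
M(12)−L(11)=1 → B
V(21)−Y(24)=-3≡23 → X
T(19)−A(0)=19 → T
V(21)−H(7)=14 → O
V(21)−N(13)=8 → I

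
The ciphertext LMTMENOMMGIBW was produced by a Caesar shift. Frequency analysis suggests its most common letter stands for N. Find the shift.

25

The most frequent ciphertext letter is M (appears 4 times).
M is position 12; N is position 13.
Shift = -1≡25.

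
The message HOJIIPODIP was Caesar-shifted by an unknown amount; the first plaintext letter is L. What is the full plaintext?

LSNMMTSHMT

From the crib: H(7)−L(11)=-4≡22, so the shift is 22.
Subtract 22 from each ciphertext letter:
H(7): 7−22=-15≡11 → L
O(14): 14−22=-8≡18 → S
J(9): 9−22=-13≡13 → N
I(8): 8−22=-14≡12 → M
I(8): 8−22=-14≡12 → M
P(15): 15−22=-7≡19 → T
O(14): 14−22=-8≡18 → S
D(3): 3−22=-19≡7 → H
I(8): 8−22=-14≡12 → M
P(15): 15−22=-7≡19 → T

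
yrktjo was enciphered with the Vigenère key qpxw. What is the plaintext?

Repeat the key across the ciphertext: qpxwqp
y(24)−q(16): 8 → i
r(17)−p(15): 2 → c
k(10)−x(23): -13≡13 → n
t(19)−w(22): -3≡23 → x
j(9)−q(16): -7≡19 → t
o(14)−p(15): -1≡25 → z

icnxtz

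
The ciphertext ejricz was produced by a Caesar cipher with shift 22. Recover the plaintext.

invmgd

e(4): 4−22=-18≡8 → i
j(9): 9−22=-13≡13 → n
r(17): 17−22=-5≡21 → v
i(8): 8−22=-14≡12 → m
c(2): 2−22=-20≡6 → g
z(25): 25−22=3 → d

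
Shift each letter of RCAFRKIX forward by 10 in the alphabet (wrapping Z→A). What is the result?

R(17): 17+10=27≡1 → B
C(2): 2+10=12 → M
A(0): 0+10=10 → K
F(5): 5+10=15 → P
R(17): 17+10=27≡1 → B
K(10): 10+10=20 → U
I(8): 8+10=18 → S
X(23): 23+10=33≡7 → H

BMKPBUSH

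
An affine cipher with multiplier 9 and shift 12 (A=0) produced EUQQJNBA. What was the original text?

CYMMRDTQ

The inverse of 9 mod 26 is 3, since 9·3=27≡1. Apply D(y)=3·(y−12) mod 26:
E(4): 3·(4−12)=-24≡2 → C
U(20): 3·(20−12)=24 → Y
Q(16): 3·(16−12)=12 → M
Q(16): 3·(16−12)=12 → M
J(9): 3·(9−12)=-9≡17 → R
N(13): 3·(13−12)=3 → D
B(1): 3·(1−12)=-33≡19 → T
A(0): 3·(0−12)=-36≡16 → Q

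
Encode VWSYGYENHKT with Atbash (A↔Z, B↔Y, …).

V(21) → E(4)
W(22) → D(3)
S(18) → H(7)
Y(24) → B(1)
G(6) → T(19)
Y(24) → B(1)
E(4) → V(21)
N(13) → M(12)
H(7) → S(18)
K(10) → P(15)
T(19) → G(6)

EDHBTBVMSPG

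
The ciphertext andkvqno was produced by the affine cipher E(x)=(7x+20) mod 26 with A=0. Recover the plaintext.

The inverse of 7 mod 26 is 15, since 7·15=105≡1. Apply D(y)=15·(y−20) mod 26:
a(0): 15·(0−20)=-300≡12 → m
n(13): 15·(13−20)=-105≡25 → z
d(3): 15·(3−20)=-255≡5 → f
k(10): 15·(10−20)=-150≡6 → g
v(21): 15·(21−20)=15 → p
q(16): 15·(16−20)=-60≡18 → s
n(13): 15·(13−20)=-105≡25 → z
o(14): 15·(14−20)=-90≡14 → o

mzfgpszo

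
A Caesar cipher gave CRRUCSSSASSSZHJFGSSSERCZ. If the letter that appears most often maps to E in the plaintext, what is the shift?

14

The most frequent ciphertext letter is S (appears 9 times).
S is position 18; E is position 4.
Shift = 14.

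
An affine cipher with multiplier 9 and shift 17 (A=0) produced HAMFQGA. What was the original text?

The inverse of 9 mod 26 is 3, since 9·3=27≡1. Apply D(y)=3·(y−17) mod 26:
H(7): 3·(7−17)=-30≡22 → W
A(0): 3·(0−17)=-51≡1 → B
M(12): 3·(12−17)=-15≡11 → L
F(5): 3·(5−17)=-36≡16 → Q
Q(16): 3·(16−17)=-3≡23 → X
G(6): 3·(6−17)=-33≡19 → T
A(0): 3·(0−17)=-51≡1 → B

WBLQXTB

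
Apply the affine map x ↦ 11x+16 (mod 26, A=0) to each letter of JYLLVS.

LUHHNG

J(9): 11·9+16=115≡11 → L
Y(24): 11·24+16=280≡20 → U
L(11): 11·11+16=137≡7 → H
L(11): 11·11+16=137≡7 → H
V(21): 11·21+16=247≡13 → N
S(18): 11·18+16=214≡6 → G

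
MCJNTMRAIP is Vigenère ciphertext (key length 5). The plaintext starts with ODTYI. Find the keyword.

Subtract each crib letter from the matching ciphertext letter (mod 26):
M(12)−O(14)=-2≡24 → Y
C(2)−D(3)=-1≡25 → Z
J(9)−T(19)=-10≡16 → Q
N(13)−Y(24)=-11≡15 → P
T(19)−I(8)=11 → L

YZQPL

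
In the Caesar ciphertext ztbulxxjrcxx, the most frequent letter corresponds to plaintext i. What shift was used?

15

The most frequent ciphertext letter is x (appears 4 times).
x is position 23; i is position 8.
Shift = 15.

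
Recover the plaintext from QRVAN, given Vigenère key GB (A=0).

Repeat the key across the ciphertext: GBGBG
Q(16)−G(6): 10 → K
R(17)−B(1): 16 → Q
V(21)−G(6): 15 → P
A(0)−B(1): -1≡25 → Z
N(13)−G(6): 7 → H

KQPZH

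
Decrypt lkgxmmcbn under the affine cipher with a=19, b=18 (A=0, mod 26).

The inverse of 19 mod 26 is 11, since 19·11=209≡1. Apply D(y)=11·(y−18) mod 26:
l(11): 11·(11−18)=-77≡1 → b
k(10): 11·(10−18)=-88≡16 → q
g(6): 11·(6−18)=-132≡24 → y
x(23): 11·(23−18)=55≡3 → d
m(12): 11·(12−18)=-66≡12 → m
m(12): 11·(12−18)=-66≡12 → m
c(2): 11·(2−18)=-176≡6 → g
b(1): 11·(1−18)=-187≡21 → v
n(13): 11·(13−18)=-55≡23 → x

bqydmmgvx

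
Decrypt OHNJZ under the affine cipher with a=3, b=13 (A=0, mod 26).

The inverse of 3 mod 26 is 9, since 3·9=27≡1. Apply D(y)=9·(y−13) mod 26:
O(14): 9·(14−13)=9 → J
H(7): 9·(7−13)=-54≡24 → Y
N(13): 9·(13−13)=0 → A
J(9): 9·(9−13)=-36≡16 → Q
Z(25): 9·(25−13)=108≡4 → E

JYAQE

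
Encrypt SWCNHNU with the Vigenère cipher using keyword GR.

YNIENEA

Repeat the key across the message: GRGRGRG
S(18)+G(6): 24 → Y
W(22)+R(17): 39≡13 → N
C(2)+G(6): 8 → I
N(13)+R(17): 30≡4 → E
H(7)+G(6): 13 → N
N(13)+R(17): 30≡4 → E
U(20)+G(6): 26≡0 → A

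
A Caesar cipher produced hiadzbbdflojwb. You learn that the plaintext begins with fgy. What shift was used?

From the crib: h(7)−f(5)=2, so the shift is 2.

2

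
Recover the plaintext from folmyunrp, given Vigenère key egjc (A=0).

Repeat the key across the ciphertext: egjcegjce
f(5)−e(4): 1 → b
o(14)−g(6): 8 → i
l(11)−j(9): 2 → c
m(12)−c(2): 10 → k
y(24)−e(4): 20 → u
u(20)−g(6): 14 → o
n(13)−j(9): 4 → e
r(17)−c(2): 15 → p
p(15)−e(4): 11 → l

bickuoepl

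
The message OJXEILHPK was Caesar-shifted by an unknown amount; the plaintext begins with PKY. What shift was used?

25

From the crib: O(14)−P(15)=-1≡25, so the shift is 25.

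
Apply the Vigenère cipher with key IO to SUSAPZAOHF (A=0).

AIAOXNICPT

Repeat the key across the message: IOIOIOIOIO
S(18)+I(8): 26≡0 → A
U(20)+O(14): 34≡8 → I
S(18)+I(8): 26≡0 → A
A(0)+O(14): 14 → O
P(15)+I(8): 23 → X
Z(25)+O(14): 39≡13 → N
A(0)+I(8): 8 → I
O(14)+O(14): 28≡2 → C
H(7)+I(8): 15 → P
F(5)+O(14): 19 → T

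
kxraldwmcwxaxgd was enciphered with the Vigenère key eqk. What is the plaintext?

Repeat the key across the ciphertext: eqkeqkeqkeqkeqk
k(10)−e(4): 6 → g
x(23)−q(16): 7 → h
r(17)−k(10): 7 → h
a(0)−e(4): -4≡22 → w
l(11)−q(16): -5≡21 → v
d(3)−k(10): -7≡19 → t
w(22)−e(4): 18 → s
m(12)−q(16): -4≡22 → w
c(2)−k(10): -8≡18 → s
w(22)−e(4): 18 → s
x(23)−q(16): 7 → h
a(0)−k(10): -10≡16 → q
x(23)−e(4): 19 → t
g(6)−q(16): -10≡16 → q
d(3)−k(10): -7≡19 → t

ghhwvtswsshqtqt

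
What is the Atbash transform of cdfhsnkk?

c(2) → x(23)
d(3) → w(22)
f(5) → u(20)
h(7) → s(18)
s(18) → h(7)
n(13) → m(12)
k(10) → p(15)
k(10) → p(15)

xwushmpp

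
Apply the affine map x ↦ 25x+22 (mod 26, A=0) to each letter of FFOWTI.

RRIADO

F(5): 25·5+22=147≡17 → R
F(5): 25·5+22=147≡17 → R
O(14): 25·14+22=372≡8 → I
W(22): 25·22+22=572≡0 → A
T(19): 25·19+22=497≡3 → D
I(8): 25·8+22=222≡14 → O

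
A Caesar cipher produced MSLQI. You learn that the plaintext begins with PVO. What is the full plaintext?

From the crib: M(12)−P(15)=-3≡23, so the shift is 23.
Subtract 23 from each ciphertext letter:
M(12): 12−23=-11≡15 → P
S(18): 18−23=-5≡21 → V
L(11): 11−23=-12≡14 → O
Q(16): 16−23=-7≡19 → T
I(8): 8−23=-15≡11 → L

PVOTL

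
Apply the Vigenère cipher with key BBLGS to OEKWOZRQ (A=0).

PFVCGASB

Repeat the key across the message: BBLGSBBL
O(14)+B(1): 15 → P
E(4)+B(1): 5 → F
K(10)+L(11): 21 → V
W(22)+G(6): 28≡2 → C
O(14)+S(18): 32≡6 → G
Z(25)+B(1): 26≡0 → A
R(17)+B(1): 18 → S
Q(16)+L(11): 27≡1 → B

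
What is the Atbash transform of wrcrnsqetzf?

diximhjvgau

w(22) → d(3)
r(17) → i(8)
c(2) → x(23)
r(17) → i(8)
n(13) → m(12)
s(18) → h(7)
q(16) → j(9)
e(4) → v(21)
t(19) → g(6)
z(25) → a(0)
f(5) → u(20)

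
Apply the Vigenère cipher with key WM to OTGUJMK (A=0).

Repeat the key across the message: WMWMWMW
O(14)+W(22): 36≡10 → K
T(19)+M(12): 31≡5 → F
G(6)+W(22): 28≡2 → C
U(20)+M(12): 32≡6 → G
J(9)+W(22): 31≡5 → F
M(12)+M(12): 24 → Y
K(10)+W(22): 32≡6 → G

KFCGFYG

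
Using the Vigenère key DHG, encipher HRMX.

KYSA

Repeat the key across the message: DHGD
H(7)+D(3): 10 → K
R(17)+H(7): 24 → Y
M(12)+G(6): 18 → S
X(23)+D(3): 26≡0 → A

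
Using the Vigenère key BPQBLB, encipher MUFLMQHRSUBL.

Repeat the key across the message: BPQBLBBPQBLB
M(12)+B(1): 13 → N
U(20)+P(15): 35≡9 → J
F(5)+Q(16): 21 → V
L(11)+B(1): 12 → M
M(12)+L(11): 23 → X
Q(16)+B(1): 17 → R
H(7)+B(1): 8 → I
R(17)+P(15): 32≡6 → G
S(18)+Q(16): 34≡8 → I
U(20)+B(1): 21 → V
B(1)+L(11): 12 → M
L(11)+B(1): 12 → M

NJVMXRIGIVMM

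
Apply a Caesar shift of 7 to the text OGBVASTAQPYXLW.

VNICHZAHXWFESD

O(14): 14+7=21 → V
G(6): 6+7=13 → N
B(1): 1+7=8 → I
V(21): 21+7=28≡2 → C
A(0): 0+7=7 → H
S(18): 18+7=25 → Z
T(19): 19+7=26≡0 → A
A(0): 0+7=7 → H
Q(16): 16+7=23 → X
P(15): 15+7=22 → W
Y(24): 24+7=31≡5 → F
X(23): 23+7=30≡4 → E
L(11): 11+7=18 → S
W(22): 22+7=29≡3 → D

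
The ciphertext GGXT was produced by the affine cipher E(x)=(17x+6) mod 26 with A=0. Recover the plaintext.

AABN

The inverse of 17 mod 26 is 23, since 17·23=391≡1. Apply D(y)=23·(y−6) mod 26:
G(6): 23·(6−6)=0 → A
G(6): 23·(6−6)=0 → A
X(23): 23·(23−6)=391≡1 → B
T(19): 23·(19−6)=299≡13 → N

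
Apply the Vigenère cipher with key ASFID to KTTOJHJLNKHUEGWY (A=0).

Repeat the key across the message: ASFIDASFIDASFIDA
K(10)+A(0): 10 → K
T(19)+S(18): 37≡11 → L
T(19)+F(5): 24 → Y
O(14)+I(8): 22 → W
J(9)+D(3): 12 → M
H(7)+A(0): 7 → H
J(9)+S(18): 27≡1 → B
L(11)+F(5): 16 → Q
N(13)+I(8): 21 → V
K(10)+D(3): 13 → N
H(7)+A(0): 7 → H
U(20)+S(18): 38≡12 → M
E(4)+F(5): 9 → J
G(6)+I(8): 14 → O
W(22)+D(3): 25 → Z
Y(24)+A(0): 24 → Y

KLYWMHBQVNHMJOZY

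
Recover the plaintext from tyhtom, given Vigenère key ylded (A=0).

Repeat the key across the ciphertext: yldedy
t(19)−y(24): -5≡21 → v
y(24)−l(11): 13 → n
h(7)−d(3): 4 → e
t(19)−e(4): 15 → p
o(14)−d(3): 11 → l
m(12)−y(24): -12≡14 → o

vneplo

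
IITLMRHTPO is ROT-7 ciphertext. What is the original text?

BBMEFKAMIH

I(8): 8−7=1 → B
I(8): 8−7=1 → B
T(19): 19−7=12 → M
L(11): 11−7=4 → E
M(12): 12−7=5 → F
R(17): 17−7=10 → K
H(7): 7−7=0 → A
T(19): 19−7=12 → M
P(15): 15−7=8 → I
O(14): 14−7=7 → H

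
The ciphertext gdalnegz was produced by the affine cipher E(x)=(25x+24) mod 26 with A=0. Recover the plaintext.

The inverse of 25 mod 26 is 25, since 25·25=625≡1. Apply D(y)=25·(y−24) mod 26:
g(6): 25·(6−24)=-450≡18 → s
d(3): 25·(3−24)=-525≡21 → v
a(0): 25·(0−24)=-600≡24 → y
l(11): 25·(11−24)=-325≡13 → n
n(13): 25·(13−24)=-275≡11 → l
e(4): 25·(4−24)=-500≡20 → u
g(6): 25·(6−24)=-450≡18 → s
z(25): 25·(25−24)=25 → z

svynlusz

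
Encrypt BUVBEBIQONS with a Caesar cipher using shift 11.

MFGMPMTBZYD

B(1): 1+11=12 → M
U(20): 20+11=31≡5 → F
V(21): 21+11=32≡6 → G
B(1): 1+11=12 → M
E(4): 4+11=15 → P
B(1): 1+11=12 → M
I(8): 8+11=19 → T
Q(16): 16+11=27≡1 → B
O(14): 14+11=25 → Z
N(13): 13+11=24 → Y
S(18): 18+11=29≡3 → D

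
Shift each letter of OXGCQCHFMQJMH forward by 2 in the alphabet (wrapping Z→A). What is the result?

O(14): 14+2=16 → Q
X(23): 23+2=25 → Z
G(6): 6+2=8 → I
C(2): 2+2=4 → E
Q(16): 16+2=18 → S
C(2): 2+2=4 → E
H(7): 7+2=9 → J
F(5): 5+2=7 → H
M(12): 12+2=14 → O
Q(16): 16+2=18 → S
J(9): 9+2=11 → L
M(12): 12+2=14 → O
H(7): 7+2=9 → J

QZIESEJHOSLOJ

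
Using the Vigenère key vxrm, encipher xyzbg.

svqnb

Repeat the key across the message: vxrmv
x(23)+v(21): 44≡18 → s
y(24)+x(23): 47≡21 → v
z(25)+r(17): 42≡16 → q
b(1)+m(12): 13 → n
g(6)+v(21): 27≡1 → b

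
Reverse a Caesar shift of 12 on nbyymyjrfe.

n(13): 13−12=1 → b
b(1): 1−12=-11≡15 → p
y(24): 24−12=12 → m
y(24): 24−12=12 → m
m(12): 12−12=0 → a
y(24): 24−12=12 → m
j(9): 9−12=-3≡23 → x
r(17): 17−12=5 → f
f(5): 5−12=-7≡19 → t
e(4): 4−12=-8≡18 → s

bpmmamxfts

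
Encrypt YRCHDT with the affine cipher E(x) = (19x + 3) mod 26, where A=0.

ROPGIA

Y(24): 19·24+3=459≡17 → R
R(17): 19·17+3=326≡14 → O
C(2): 19·2+3=41≡15 → P
H(7): 19·7+3=136≡6 → G
D(3): 19·3+3=60≡8 → I
T(19): 19·19+3=364≡0 → A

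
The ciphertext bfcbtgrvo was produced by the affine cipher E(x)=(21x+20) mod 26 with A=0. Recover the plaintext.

The inverse of 21 mod 26 is 5, since 21·5=105≡1. Apply D(y)=5·(y−20) mod 26:
b(1): 5·(1−20)=-95≡9 → j
f(5): 5·(5−20)=-75≡3 → d
c(2): 5·(2−20)=-90≡14 → o
b(1): 5·(1−20)=-95≡9 → j
t(19): 5·(19−20)=-5≡21 → v
g(6): 5·(6−20)=-70≡8 → i
r(17): 5·(17−20)=-15≡11 → l
v(21): 5·(21−20)=5 → f
o(14): 5·(14−20)=-30≡22 → w

jdojvilfw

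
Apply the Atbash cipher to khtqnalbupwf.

psgjmzoyfkdu

k(10) → p(15)
h(7) → s(18)
t(19) → g(6)
q(16) → j(9)
n(13) → m(12)
a(0) → z(25)
l(11) → o(14)
b(1) → y(24)
u(20) → f(5)
p(15) → k(10)
w(22) → d(3)
f(5) → u(20)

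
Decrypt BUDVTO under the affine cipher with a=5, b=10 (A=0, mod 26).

The inverse of 5 mod 26 is 21, since 5·21=105≡1. Apply D(y)=21·(y−10) mod 26:
B(1): 21·(1−10)=-189≡19 → T
U(20): 21·(20−10)=210≡2 → C
D(3): 21·(3−10)=-147≡9 → J
V(21): 21·(21−10)=231≡23 → X
T(19): 21·(19−10)=189≡7 → H
O(14): 21·(14−10)=84≡6 → G

TCJXHG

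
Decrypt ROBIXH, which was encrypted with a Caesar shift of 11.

GDQXMW

R(17): 17−11=6 → G
O(14): 14−11=3 → D
B(1): 1−11=-10≡16 → Q
I(8): 8−11=-3≡23 → X
X(23): 23−11=12 → M
H(7): 7−11=-4≡22 → W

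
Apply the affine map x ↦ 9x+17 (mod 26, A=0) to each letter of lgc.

mtj

l(11): 9·11+17=116≡12 → m
g(6): 9·6+17=71≡19 → t
c(2): 9·2+17=35≡9 → j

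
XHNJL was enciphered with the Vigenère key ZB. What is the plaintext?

YGOIM

Repeat the key across the ciphertext: ZBZBZ
X(23)−Z(25): -2≡24 → Y
H(7)−B(1): 6 → G
N(13)−Z(25): -12≡14 → O
J(9)−B(1): 8 → I
L(11)−Z(25): -14≡12 → M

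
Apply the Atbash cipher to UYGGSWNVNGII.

U(20) → F(5)
Y(24) → B(1)
G(6) → T(19)
G(6) → T(19)
S(18) → H(7)
W(22) → D(3)
N(13) → M(12)
V(21) → E(4)
N(13) → M(12)
G(6) → T(19)
I(8) → R(17)
I(8) → R(17)

FBTTHDMEMTRR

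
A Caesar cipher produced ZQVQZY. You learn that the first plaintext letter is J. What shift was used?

From the crib: Z(25)−J(9)=16, so the shift is 16.

16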